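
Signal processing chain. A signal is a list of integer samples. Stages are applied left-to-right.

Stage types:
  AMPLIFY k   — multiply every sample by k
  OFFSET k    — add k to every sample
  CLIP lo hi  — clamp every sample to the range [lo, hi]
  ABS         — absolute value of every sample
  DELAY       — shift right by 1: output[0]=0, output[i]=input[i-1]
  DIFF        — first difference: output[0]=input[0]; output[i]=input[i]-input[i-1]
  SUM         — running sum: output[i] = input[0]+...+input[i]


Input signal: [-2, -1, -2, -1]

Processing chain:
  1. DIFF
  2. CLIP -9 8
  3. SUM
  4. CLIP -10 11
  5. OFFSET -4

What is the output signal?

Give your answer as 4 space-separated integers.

Input: [-2, -1, -2, -1]
Stage 1 (DIFF): s[0]=-2, -1--2=1, -2--1=-1, -1--2=1 -> [-2, 1, -1, 1]
Stage 2 (CLIP -9 8): clip(-2,-9,8)=-2, clip(1,-9,8)=1, clip(-1,-9,8)=-1, clip(1,-9,8)=1 -> [-2, 1, -1, 1]
Stage 3 (SUM): sum[0..0]=-2, sum[0..1]=-1, sum[0..2]=-2, sum[0..3]=-1 -> [-2, -1, -2, -1]
Stage 4 (CLIP -10 11): clip(-2,-10,11)=-2, clip(-1,-10,11)=-1, clip(-2,-10,11)=-2, clip(-1,-10,11)=-1 -> [-2, -1, -2, -1]
Stage 5 (OFFSET -4): -2+-4=-6, -1+-4=-5, -2+-4=-6, -1+-4=-5 -> [-6, -5, -6, -5]

Answer: -6 -5 -6 -5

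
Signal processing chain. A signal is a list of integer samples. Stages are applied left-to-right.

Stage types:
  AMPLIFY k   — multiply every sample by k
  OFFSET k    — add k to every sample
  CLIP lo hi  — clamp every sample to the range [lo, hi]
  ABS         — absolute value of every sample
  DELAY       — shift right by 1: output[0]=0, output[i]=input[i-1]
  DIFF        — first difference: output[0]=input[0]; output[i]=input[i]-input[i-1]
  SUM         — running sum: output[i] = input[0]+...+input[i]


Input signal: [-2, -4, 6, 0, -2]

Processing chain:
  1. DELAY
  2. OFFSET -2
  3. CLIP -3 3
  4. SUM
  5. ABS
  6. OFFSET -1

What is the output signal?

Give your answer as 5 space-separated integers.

Input: [-2, -4, 6, 0, -2]
Stage 1 (DELAY): [0, -2, -4, 6, 0] = [0, -2, -4, 6, 0] -> [0, -2, -4, 6, 0]
Stage 2 (OFFSET -2): 0+-2=-2, -2+-2=-4, -4+-2=-6, 6+-2=4, 0+-2=-2 -> [-2, -4, -6, 4, -2]
Stage 3 (CLIP -3 3): clip(-2,-3,3)=-2, clip(-4,-3,3)=-3, clip(-6,-3,3)=-3, clip(4,-3,3)=3, clip(-2,-3,3)=-2 -> [-2, -3, -3, 3, -2]
Stage 4 (SUM): sum[0..0]=-2, sum[0..1]=-5, sum[0..2]=-8, sum[0..3]=-5, sum[0..4]=-7 -> [-2, -5, -8, -5, -7]
Stage 5 (ABS): |-2|=2, |-5|=5, |-8|=8, |-5|=5, |-7|=7 -> [2, 5, 8, 5, 7]
Stage 6 (OFFSET -1): 2+-1=1, 5+-1=4, 8+-1=7, 5+-1=4, 7+-1=6 -> [1, 4, 7, 4, 6]

Answer: 1 4 7 4 6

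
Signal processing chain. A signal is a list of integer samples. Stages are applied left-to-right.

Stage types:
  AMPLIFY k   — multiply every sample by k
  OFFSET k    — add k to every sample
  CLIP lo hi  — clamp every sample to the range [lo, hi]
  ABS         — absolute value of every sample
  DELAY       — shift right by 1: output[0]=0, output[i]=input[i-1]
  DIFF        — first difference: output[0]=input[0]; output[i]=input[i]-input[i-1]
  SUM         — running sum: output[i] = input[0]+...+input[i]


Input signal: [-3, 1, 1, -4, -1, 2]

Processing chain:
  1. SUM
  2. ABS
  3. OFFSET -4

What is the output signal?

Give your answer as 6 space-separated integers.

Input: [-3, 1, 1, -4, -1, 2]
Stage 1 (SUM): sum[0..0]=-3, sum[0..1]=-2, sum[0..2]=-1, sum[0..3]=-5, sum[0..4]=-6, sum[0..5]=-4 -> [-3, -2, -1, -5, -6, -4]
Stage 2 (ABS): |-3|=3, |-2|=2, |-1|=1, |-5|=5, |-6|=6, |-4|=4 -> [3, 2, 1, 5, 6, 4]
Stage 3 (OFFSET -4): 3+-4=-1, 2+-4=-2, 1+-4=-3, 5+-4=1, 6+-4=2, 4+-4=0 -> [-1, -2, -3, 1, 2, 0]

Answer: -1 -2 -3 1 2 0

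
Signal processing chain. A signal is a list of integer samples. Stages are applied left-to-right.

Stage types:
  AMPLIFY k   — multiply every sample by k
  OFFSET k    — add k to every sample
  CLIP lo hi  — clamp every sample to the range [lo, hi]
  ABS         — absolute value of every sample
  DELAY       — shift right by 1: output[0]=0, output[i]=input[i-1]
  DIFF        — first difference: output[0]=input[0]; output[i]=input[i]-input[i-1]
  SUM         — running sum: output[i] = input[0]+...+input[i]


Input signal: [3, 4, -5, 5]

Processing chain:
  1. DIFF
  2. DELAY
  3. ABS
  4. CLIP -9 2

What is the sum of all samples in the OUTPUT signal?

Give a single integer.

Input: [3, 4, -5, 5]
Stage 1 (DIFF): s[0]=3, 4-3=1, -5-4=-9, 5--5=10 -> [3, 1, -9, 10]
Stage 2 (DELAY): [0, 3, 1, -9] = [0, 3, 1, -9] -> [0, 3, 1, -9]
Stage 3 (ABS): |0|=0, |3|=3, |1|=1, |-9|=9 -> [0, 3, 1, 9]
Stage 4 (CLIP -9 2): clip(0,-9,2)=0, clip(3,-9,2)=2, clip(1,-9,2)=1, clip(9,-9,2)=2 -> [0, 2, 1, 2]
Output sum: 5

Answer: 5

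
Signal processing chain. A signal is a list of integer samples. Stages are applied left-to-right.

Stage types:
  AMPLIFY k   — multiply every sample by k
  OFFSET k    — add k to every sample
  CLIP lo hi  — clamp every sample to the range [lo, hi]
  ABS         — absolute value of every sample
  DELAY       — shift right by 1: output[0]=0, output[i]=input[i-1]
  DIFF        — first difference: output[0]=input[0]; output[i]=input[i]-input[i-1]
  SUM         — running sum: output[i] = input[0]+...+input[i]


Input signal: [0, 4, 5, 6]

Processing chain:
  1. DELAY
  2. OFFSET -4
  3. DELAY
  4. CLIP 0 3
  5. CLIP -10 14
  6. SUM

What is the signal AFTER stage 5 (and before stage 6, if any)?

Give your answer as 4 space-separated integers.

Input: [0, 4, 5, 6]
Stage 1 (DELAY): [0, 0, 4, 5] = [0, 0, 4, 5] -> [0, 0, 4, 5]
Stage 2 (OFFSET -4): 0+-4=-4, 0+-4=-4, 4+-4=0, 5+-4=1 -> [-4, -4, 0, 1]
Stage 3 (DELAY): [0, -4, -4, 0] = [0, -4, -4, 0] -> [0, -4, -4, 0]
Stage 4 (CLIP 0 3): clip(0,0,3)=0, clip(-4,0,3)=0, clip(-4,0,3)=0, clip(0,0,3)=0 -> [0, 0, 0, 0]
Stage 5 (CLIP -10 14): clip(0,-10,14)=0, clip(0,-10,14)=0, clip(0,-10,14)=0, clip(0,-10,14)=0 -> [0, 0, 0, 0]

Answer: 0 0 0 0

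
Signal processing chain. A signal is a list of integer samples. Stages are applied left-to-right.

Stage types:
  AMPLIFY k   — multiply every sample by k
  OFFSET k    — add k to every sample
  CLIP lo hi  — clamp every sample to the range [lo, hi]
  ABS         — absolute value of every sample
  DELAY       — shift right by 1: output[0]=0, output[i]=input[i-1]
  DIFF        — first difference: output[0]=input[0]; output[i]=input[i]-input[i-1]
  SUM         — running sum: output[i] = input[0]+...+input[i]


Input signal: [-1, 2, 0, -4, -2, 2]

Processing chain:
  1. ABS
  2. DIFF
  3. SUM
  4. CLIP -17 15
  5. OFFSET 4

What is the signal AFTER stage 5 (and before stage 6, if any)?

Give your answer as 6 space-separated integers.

Answer: 5 6 4 8 6 6

Derivation:
Input: [-1, 2, 0, -4, -2, 2]
Stage 1 (ABS): |-1|=1, |2|=2, |0|=0, |-4|=4, |-2|=2, |2|=2 -> [1, 2, 0, 4, 2, 2]
Stage 2 (DIFF): s[0]=1, 2-1=1, 0-2=-2, 4-0=4, 2-4=-2, 2-2=0 -> [1, 1, -2, 4, -2, 0]
Stage 3 (SUM): sum[0..0]=1, sum[0..1]=2, sum[0..2]=0, sum[0..3]=4, sum[0..4]=2, sum[0..5]=2 -> [1, 2, 0, 4, 2, 2]
Stage 4 (CLIP -17 15): clip(1,-17,15)=1, clip(2,-17,15)=2, clip(0,-17,15)=0, clip(4,-17,15)=4, clip(2,-17,15)=2, clip(2,-17,15)=2 -> [1, 2, 0, 4, 2, 2]
Stage 5 (OFFSET 4): 1+4=5, 2+4=6, 0+4=4, 4+4=8, 2+4=6, 2+4=6 -> [5, 6, 4, 8, 6, 6]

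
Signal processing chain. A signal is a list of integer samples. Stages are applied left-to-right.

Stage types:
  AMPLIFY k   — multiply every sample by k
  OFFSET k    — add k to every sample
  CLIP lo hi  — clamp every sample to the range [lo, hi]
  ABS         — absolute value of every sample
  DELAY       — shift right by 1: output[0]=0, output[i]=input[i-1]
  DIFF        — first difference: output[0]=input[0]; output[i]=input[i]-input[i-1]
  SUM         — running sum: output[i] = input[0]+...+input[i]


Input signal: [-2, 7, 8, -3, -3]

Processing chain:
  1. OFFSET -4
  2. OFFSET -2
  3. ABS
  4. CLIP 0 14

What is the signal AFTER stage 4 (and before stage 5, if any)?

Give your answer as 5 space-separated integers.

Input: [-2, 7, 8, -3, -3]
Stage 1 (OFFSET -4): -2+-4=-6, 7+-4=3, 8+-4=4, -3+-4=-7, -3+-4=-7 -> [-6, 3, 4, -7, -7]
Stage 2 (OFFSET -2): -6+-2=-8, 3+-2=1, 4+-2=2, -7+-2=-9, -7+-2=-9 -> [-8, 1, 2, -9, -9]
Stage 3 (ABS): |-8|=8, |1|=1, |2|=2, |-9|=9, |-9|=9 -> [8, 1, 2, 9, 9]
Stage 4 (CLIP 0 14): clip(8,0,14)=8, clip(1,0,14)=1, clip(2,0,14)=2, clip(9,0,14)=9, clip(9,0,14)=9 -> [8, 1, 2, 9, 9]

Answer: 8 1 2 9 9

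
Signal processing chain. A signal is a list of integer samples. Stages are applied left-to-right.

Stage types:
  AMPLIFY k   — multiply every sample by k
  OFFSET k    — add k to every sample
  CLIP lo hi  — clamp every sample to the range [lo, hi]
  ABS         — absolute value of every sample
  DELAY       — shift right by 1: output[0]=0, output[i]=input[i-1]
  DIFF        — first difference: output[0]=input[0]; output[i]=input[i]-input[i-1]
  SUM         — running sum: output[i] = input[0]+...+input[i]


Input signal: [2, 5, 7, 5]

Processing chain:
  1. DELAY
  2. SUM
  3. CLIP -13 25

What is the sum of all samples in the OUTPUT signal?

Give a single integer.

Answer: 23

Derivation:
Input: [2, 5, 7, 5]
Stage 1 (DELAY): [0, 2, 5, 7] = [0, 2, 5, 7] -> [0, 2, 5, 7]
Stage 2 (SUM): sum[0..0]=0, sum[0..1]=2, sum[0..2]=7, sum[0..3]=14 -> [0, 2, 7, 14]
Stage 3 (CLIP -13 25): clip(0,-13,25)=0, clip(2,-13,25)=2, clip(7,-13,25)=7, clip(14,-13,25)=14 -> [0, 2, 7, 14]
Output sum: 23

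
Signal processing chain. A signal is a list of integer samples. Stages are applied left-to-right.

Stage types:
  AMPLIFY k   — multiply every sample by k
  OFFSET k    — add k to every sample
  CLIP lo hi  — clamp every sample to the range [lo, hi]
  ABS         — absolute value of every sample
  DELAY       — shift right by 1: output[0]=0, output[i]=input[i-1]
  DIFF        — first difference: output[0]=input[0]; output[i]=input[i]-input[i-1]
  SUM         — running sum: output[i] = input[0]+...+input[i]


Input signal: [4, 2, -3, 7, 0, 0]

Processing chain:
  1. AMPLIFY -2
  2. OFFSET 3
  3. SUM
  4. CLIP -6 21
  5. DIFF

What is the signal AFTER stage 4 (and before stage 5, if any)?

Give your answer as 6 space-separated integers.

Input: [4, 2, -3, 7, 0, 0]
Stage 1 (AMPLIFY -2): 4*-2=-8, 2*-2=-4, -3*-2=6, 7*-2=-14, 0*-2=0, 0*-2=0 -> [-8, -4, 6, -14, 0, 0]
Stage 2 (OFFSET 3): -8+3=-5, -4+3=-1, 6+3=9, -14+3=-11, 0+3=3, 0+3=3 -> [-5, -1, 9, -11, 3, 3]
Stage 3 (SUM): sum[0..0]=-5, sum[0..1]=-6, sum[0..2]=3, sum[0..3]=-8, sum[0..4]=-5, sum[0..5]=-2 -> [-5, -6, 3, -8, -5, -2]
Stage 4 (CLIP -6 21): clip(-5,-6,21)=-5, clip(-6,-6,21)=-6, clip(3,-6,21)=3, clip(-8,-6,21)=-6, clip(-5,-6,21)=-5, clip(-2,-6,21)=-2 -> [-5, -6, 3, -6, -5, -2]

Answer: -5 -6 3 -6 -5 -2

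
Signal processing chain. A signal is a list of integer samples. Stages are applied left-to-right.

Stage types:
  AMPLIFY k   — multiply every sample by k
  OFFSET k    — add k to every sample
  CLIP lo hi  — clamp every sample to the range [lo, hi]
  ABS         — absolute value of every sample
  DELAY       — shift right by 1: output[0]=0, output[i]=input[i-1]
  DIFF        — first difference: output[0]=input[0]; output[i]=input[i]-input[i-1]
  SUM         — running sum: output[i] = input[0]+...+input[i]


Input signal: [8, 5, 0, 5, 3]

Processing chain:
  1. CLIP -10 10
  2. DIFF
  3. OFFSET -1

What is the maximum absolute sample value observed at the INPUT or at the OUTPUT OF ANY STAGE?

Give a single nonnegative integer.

Input: [8, 5, 0, 5, 3] (max |s|=8)
Stage 1 (CLIP -10 10): clip(8,-10,10)=8, clip(5,-10,10)=5, clip(0,-10,10)=0, clip(5,-10,10)=5, clip(3,-10,10)=3 -> [8, 5, 0, 5, 3] (max |s|=8)
Stage 2 (DIFF): s[0]=8, 5-8=-3, 0-5=-5, 5-0=5, 3-5=-2 -> [8, -3, -5, 5, -2] (max |s|=8)
Stage 3 (OFFSET -1): 8+-1=7, -3+-1=-4, -5+-1=-6, 5+-1=4, -2+-1=-3 -> [7, -4, -6, 4, -3] (max |s|=7)
Overall max amplitude: 8

Answer: 8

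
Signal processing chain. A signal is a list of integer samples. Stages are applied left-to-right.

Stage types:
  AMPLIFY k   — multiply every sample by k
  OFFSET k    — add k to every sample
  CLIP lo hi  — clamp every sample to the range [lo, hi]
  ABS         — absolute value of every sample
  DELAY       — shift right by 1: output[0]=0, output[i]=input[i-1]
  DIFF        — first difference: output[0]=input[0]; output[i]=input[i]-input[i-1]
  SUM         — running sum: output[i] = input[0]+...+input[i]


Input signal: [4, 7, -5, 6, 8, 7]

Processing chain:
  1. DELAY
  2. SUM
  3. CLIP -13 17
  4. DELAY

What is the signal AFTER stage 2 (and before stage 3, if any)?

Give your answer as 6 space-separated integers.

Answer: 0 4 11 6 12 20

Derivation:
Input: [4, 7, -5, 6, 8, 7]
Stage 1 (DELAY): [0, 4, 7, -5, 6, 8] = [0, 4, 7, -5, 6, 8] -> [0, 4, 7, -5, 6, 8]
Stage 2 (SUM): sum[0..0]=0, sum[0..1]=4, sum[0..2]=11, sum[0..3]=6, sum[0..4]=12, sum[0..5]=20 -> [0, 4, 11, 6, 12, 20]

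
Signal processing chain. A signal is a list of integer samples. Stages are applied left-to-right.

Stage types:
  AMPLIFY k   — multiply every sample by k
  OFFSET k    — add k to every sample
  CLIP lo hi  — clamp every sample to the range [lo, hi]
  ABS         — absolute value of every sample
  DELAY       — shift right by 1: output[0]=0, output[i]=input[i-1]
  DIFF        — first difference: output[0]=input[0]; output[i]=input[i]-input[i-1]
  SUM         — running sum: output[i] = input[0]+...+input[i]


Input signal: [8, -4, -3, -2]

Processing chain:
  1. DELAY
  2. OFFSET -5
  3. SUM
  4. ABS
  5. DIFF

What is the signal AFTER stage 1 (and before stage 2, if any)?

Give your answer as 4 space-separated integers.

Answer: 0 8 -4 -3

Derivation:
Input: [8, -4, -3, -2]
Stage 1 (DELAY): [0, 8, -4, -3] = [0, 8, -4, -3] -> [0, 8, -4, -3]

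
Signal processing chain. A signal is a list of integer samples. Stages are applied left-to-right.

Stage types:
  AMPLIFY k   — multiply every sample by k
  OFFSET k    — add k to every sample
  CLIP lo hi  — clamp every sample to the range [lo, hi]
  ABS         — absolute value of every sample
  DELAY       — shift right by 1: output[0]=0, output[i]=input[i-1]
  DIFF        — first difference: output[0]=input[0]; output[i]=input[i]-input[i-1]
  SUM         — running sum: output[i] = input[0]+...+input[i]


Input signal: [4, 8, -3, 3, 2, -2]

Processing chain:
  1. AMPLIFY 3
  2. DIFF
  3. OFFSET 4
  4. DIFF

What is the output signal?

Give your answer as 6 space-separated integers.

Input: [4, 8, -3, 3, 2, -2]
Stage 1 (AMPLIFY 3): 4*3=12, 8*3=24, -3*3=-9, 3*3=9, 2*3=6, -2*3=-6 -> [12, 24, -9, 9, 6, -6]
Stage 2 (DIFF): s[0]=12, 24-12=12, -9-24=-33, 9--9=18, 6-9=-3, -6-6=-12 -> [12, 12, -33, 18, -3, -12]
Stage 3 (OFFSET 4): 12+4=16, 12+4=16, -33+4=-29, 18+4=22, -3+4=1, -12+4=-8 -> [16, 16, -29, 22, 1, -8]
Stage 4 (DIFF): s[0]=16, 16-16=0, -29-16=-45, 22--29=51, 1-22=-21, -8-1=-9 -> [16, 0, -45, 51, -21, -9]

Answer: 16 0 -45 51 -21 -9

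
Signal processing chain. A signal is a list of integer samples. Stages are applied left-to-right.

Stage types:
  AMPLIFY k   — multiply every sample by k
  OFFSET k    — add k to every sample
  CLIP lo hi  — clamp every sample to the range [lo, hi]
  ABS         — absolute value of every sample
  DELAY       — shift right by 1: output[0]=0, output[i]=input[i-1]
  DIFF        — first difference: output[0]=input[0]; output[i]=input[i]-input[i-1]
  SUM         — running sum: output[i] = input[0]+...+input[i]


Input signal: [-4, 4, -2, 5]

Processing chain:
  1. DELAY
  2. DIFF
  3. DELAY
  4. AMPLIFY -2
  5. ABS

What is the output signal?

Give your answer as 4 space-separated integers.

Input: [-4, 4, -2, 5]
Stage 1 (DELAY): [0, -4, 4, -2] = [0, -4, 4, -2] -> [0, -4, 4, -2]
Stage 2 (DIFF): s[0]=0, -4-0=-4, 4--4=8, -2-4=-6 -> [0, -4, 8, -6]
Stage 3 (DELAY): [0, 0, -4, 8] = [0, 0, -4, 8] -> [0, 0, -4, 8]
Stage 4 (AMPLIFY -2): 0*-2=0, 0*-2=0, -4*-2=8, 8*-2=-16 -> [0, 0, 8, -16]
Stage 5 (ABS): |0|=0, |0|=0, |8|=8, |-16|=16 -> [0, 0, 8, 16]

Answer: 0 0 8 16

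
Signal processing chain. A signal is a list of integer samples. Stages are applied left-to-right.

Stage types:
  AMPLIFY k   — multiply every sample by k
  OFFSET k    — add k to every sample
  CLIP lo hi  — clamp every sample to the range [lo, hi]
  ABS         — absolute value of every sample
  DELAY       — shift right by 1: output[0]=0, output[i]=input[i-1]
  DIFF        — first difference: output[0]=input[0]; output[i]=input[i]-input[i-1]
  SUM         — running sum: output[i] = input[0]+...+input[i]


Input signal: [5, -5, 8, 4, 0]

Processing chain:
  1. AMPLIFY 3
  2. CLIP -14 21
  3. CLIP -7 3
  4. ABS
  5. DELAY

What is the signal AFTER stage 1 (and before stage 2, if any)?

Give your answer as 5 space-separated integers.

Answer: 15 -15 24 12 0

Derivation:
Input: [5, -5, 8, 4, 0]
Stage 1 (AMPLIFY 3): 5*3=15, -5*3=-15, 8*3=24, 4*3=12, 0*3=0 -> [15, -15, 24, 12, 0]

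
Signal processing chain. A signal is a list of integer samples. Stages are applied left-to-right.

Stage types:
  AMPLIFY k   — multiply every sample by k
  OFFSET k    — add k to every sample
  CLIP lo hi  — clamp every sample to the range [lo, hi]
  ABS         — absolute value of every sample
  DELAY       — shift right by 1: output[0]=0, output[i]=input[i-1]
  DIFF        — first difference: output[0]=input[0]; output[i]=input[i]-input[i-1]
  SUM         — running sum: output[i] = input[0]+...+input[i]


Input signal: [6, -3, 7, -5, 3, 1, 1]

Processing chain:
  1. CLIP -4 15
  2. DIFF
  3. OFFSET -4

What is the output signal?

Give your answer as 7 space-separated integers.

Input: [6, -3, 7, -5, 3, 1, 1]
Stage 1 (CLIP -4 15): clip(6,-4,15)=6, clip(-3,-4,15)=-3, clip(7,-4,15)=7, clip(-5,-4,15)=-4, clip(3,-4,15)=3, clip(1,-4,15)=1, clip(1,-4,15)=1 -> [6, -3, 7, -4, 3, 1, 1]
Stage 2 (DIFF): s[0]=6, -3-6=-9, 7--3=10, -4-7=-11, 3--4=7, 1-3=-2, 1-1=0 -> [6, -9, 10, -11, 7, -2, 0]
Stage 3 (OFFSET -4): 6+-4=2, -9+-4=-13, 10+-4=6, -11+-4=-15, 7+-4=3, -2+-4=-6, 0+-4=-4 -> [2, -13, 6, -15, 3, -6, -4]

Answer: 2 -13 6 -15 3 -6 -4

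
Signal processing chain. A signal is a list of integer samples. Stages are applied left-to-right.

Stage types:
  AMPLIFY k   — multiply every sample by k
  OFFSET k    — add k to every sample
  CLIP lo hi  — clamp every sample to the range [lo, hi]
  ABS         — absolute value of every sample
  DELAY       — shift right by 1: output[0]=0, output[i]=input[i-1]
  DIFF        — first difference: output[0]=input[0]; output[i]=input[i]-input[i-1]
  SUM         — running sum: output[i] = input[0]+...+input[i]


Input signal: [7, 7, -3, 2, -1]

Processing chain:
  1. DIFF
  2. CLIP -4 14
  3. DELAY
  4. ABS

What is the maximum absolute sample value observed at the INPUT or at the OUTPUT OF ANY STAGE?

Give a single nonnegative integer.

Input: [7, 7, -3, 2, -1] (max |s|=7)
Stage 1 (DIFF): s[0]=7, 7-7=0, -3-7=-10, 2--3=5, -1-2=-3 -> [7, 0, -10, 5, -3] (max |s|=10)
Stage 2 (CLIP -4 14): clip(7,-4,14)=7, clip(0,-4,14)=0, clip(-10,-4,14)=-4, clip(5,-4,14)=5, clip(-3,-4,14)=-3 -> [7, 0, -4, 5, -3] (max |s|=7)
Stage 3 (DELAY): [0, 7, 0, -4, 5] = [0, 7, 0, -4, 5] -> [0, 7, 0, -4, 5] (max |s|=7)
Stage 4 (ABS): |0|=0, |7|=7, |0|=0, |-4|=4, |5|=5 -> [0, 7, 0, 4, 5] (max |s|=7)
Overall max amplitude: 10

Answer: 10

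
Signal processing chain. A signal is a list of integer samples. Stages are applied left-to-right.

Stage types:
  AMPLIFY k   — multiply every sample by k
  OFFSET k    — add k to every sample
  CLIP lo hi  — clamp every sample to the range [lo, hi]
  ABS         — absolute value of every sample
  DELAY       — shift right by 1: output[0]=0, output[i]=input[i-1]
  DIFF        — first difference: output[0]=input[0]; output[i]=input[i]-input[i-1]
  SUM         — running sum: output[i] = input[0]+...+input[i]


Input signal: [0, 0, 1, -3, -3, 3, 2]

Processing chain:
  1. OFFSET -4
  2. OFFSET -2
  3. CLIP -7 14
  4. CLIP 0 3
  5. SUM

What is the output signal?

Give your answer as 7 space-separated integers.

Answer: 0 0 0 0 0 0 0

Derivation:
Input: [0, 0, 1, -3, -3, 3, 2]
Stage 1 (OFFSET -4): 0+-4=-4, 0+-4=-4, 1+-4=-3, -3+-4=-7, -3+-4=-7, 3+-4=-1, 2+-4=-2 -> [-4, -4, -3, -7, -7, -1, -2]
Stage 2 (OFFSET -2): -4+-2=-6, -4+-2=-6, -3+-2=-5, -7+-2=-9, -7+-2=-9, -1+-2=-3, -2+-2=-4 -> [-6, -6, -5, -9, -9, -3, -4]
Stage 3 (CLIP -7 14): clip(-6,-7,14)=-6, clip(-6,-7,14)=-6, clip(-5,-7,14)=-5, clip(-9,-7,14)=-7, clip(-9,-7,14)=-7, clip(-3,-7,14)=-3, clip(-4,-7,14)=-4 -> [-6, -6, -5, -7, -7, -3, -4]
Stage 4 (CLIP 0 3): clip(-6,0,3)=0, clip(-6,0,3)=0, clip(-5,0,3)=0, clip(-7,0,3)=0, clip(-7,0,3)=0, clip(-3,0,3)=0, clip(-4,0,3)=0 -> [0, 0, 0, 0, 0, 0, 0]
Stage 5 (SUM): sum[0..0]=0, sum[0..1]=0, sum[0..2]=0, sum[0..3]=0, sum[0..4]=0, sum[0..5]=0, sum[0..6]=0 -> [0, 0, 0, 0, 0, 0, 0]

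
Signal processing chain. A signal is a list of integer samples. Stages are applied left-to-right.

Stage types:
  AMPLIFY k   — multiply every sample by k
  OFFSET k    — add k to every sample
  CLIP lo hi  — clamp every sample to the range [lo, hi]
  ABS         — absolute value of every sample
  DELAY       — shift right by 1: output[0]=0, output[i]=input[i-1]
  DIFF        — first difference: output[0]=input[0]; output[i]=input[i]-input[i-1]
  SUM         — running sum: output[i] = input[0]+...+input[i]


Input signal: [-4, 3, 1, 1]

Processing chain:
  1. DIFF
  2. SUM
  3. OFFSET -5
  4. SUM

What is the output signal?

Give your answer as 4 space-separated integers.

Input: [-4, 3, 1, 1]
Stage 1 (DIFF): s[0]=-4, 3--4=7, 1-3=-2, 1-1=0 -> [-4, 7, -2, 0]
Stage 2 (SUM): sum[0..0]=-4, sum[0..1]=3, sum[0..2]=1, sum[0..3]=1 -> [-4, 3, 1, 1]
Stage 3 (OFFSET -5): -4+-5=-9, 3+-5=-2, 1+-5=-4, 1+-5=-4 -> [-9, -2, -4, -4]
Stage 4 (SUM): sum[0..0]=-9, sum[0..1]=-11, sum[0..2]=-15, sum[0..3]=-19 -> [-9, -11, -15, -19]

Answer: -9 -11 -15 -19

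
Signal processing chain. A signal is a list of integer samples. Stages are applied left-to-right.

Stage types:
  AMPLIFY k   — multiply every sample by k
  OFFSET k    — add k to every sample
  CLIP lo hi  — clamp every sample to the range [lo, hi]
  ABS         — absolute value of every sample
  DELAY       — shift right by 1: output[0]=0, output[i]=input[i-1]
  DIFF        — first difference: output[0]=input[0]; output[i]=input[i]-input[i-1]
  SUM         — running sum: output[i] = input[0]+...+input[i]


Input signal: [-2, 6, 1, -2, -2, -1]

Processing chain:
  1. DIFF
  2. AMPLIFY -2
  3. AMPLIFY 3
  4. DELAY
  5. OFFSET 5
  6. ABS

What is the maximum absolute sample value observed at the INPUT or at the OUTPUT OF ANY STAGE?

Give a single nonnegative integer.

Answer: 48

Derivation:
Input: [-2, 6, 1, -2, -2, -1] (max |s|=6)
Stage 1 (DIFF): s[0]=-2, 6--2=8, 1-6=-5, -2-1=-3, -2--2=0, -1--2=1 -> [-2, 8, -5, -3, 0, 1] (max |s|=8)
Stage 2 (AMPLIFY -2): -2*-2=4, 8*-2=-16, -5*-2=10, -3*-2=6, 0*-2=0, 1*-2=-2 -> [4, -16, 10, 6, 0, -2] (max |s|=16)
Stage 3 (AMPLIFY 3): 4*3=12, -16*3=-48, 10*3=30, 6*3=18, 0*3=0, -2*3=-6 -> [12, -48, 30, 18, 0, -6] (max |s|=48)
Stage 4 (DELAY): [0, 12, -48, 30, 18, 0] = [0, 12, -48, 30, 18, 0] -> [0, 12, -48, 30, 18, 0] (max |s|=48)
Stage 5 (OFFSET 5): 0+5=5, 12+5=17, -48+5=-43, 30+5=35, 18+5=23, 0+5=5 -> [5, 17, -43, 35, 23, 5] (max |s|=43)
Stage 6 (ABS): |5|=5, |17|=17, |-43|=43, |35|=35, |23|=23, |5|=5 -> [5, 17, 43, 35, 23, 5] (max |s|=43)
Overall max amplitude: 48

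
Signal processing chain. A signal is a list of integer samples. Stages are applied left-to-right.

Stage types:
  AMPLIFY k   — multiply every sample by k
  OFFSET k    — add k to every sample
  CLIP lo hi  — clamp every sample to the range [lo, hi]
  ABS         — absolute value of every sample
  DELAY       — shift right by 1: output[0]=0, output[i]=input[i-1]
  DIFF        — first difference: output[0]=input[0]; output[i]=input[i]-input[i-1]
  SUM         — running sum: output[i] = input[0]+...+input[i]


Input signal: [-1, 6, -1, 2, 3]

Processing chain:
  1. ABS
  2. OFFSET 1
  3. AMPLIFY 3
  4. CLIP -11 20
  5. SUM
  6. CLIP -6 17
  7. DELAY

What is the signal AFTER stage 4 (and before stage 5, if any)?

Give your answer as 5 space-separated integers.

Answer: 6 20 6 9 12

Derivation:
Input: [-1, 6, -1, 2, 3]
Stage 1 (ABS): |-1|=1, |6|=6, |-1|=1, |2|=2, |3|=3 -> [1, 6, 1, 2, 3]
Stage 2 (OFFSET 1): 1+1=2, 6+1=7, 1+1=2, 2+1=3, 3+1=4 -> [2, 7, 2, 3, 4]
Stage 3 (AMPLIFY 3): 2*3=6, 7*3=21, 2*3=6, 3*3=9, 4*3=12 -> [6, 21, 6, 9, 12]
Stage 4 (CLIP -11 20): clip(6,-11,20)=6, clip(21,-11,20)=20, clip(6,-11,20)=6, clip(9,-11,20)=9, clip(12,-11,20)=12 -> [6, 20, 6, 9, 12]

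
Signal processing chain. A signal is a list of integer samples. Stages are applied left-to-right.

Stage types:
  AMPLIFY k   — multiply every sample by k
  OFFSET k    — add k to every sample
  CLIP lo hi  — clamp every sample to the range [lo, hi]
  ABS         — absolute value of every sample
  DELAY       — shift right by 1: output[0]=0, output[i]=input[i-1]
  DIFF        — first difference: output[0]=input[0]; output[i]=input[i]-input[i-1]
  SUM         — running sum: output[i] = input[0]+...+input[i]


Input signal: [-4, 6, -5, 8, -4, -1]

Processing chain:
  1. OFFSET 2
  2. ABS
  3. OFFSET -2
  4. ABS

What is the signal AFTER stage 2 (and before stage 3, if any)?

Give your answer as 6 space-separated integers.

Answer: 2 8 3 10 2 1

Derivation:
Input: [-4, 6, -5, 8, -4, -1]
Stage 1 (OFFSET 2): -4+2=-2, 6+2=8, -5+2=-3, 8+2=10, -4+2=-2, -1+2=1 -> [-2, 8, -3, 10, -2, 1]
Stage 2 (ABS): |-2|=2, |8|=8, |-3|=3, |10|=10, |-2|=2, |1|=1 -> [2, 8, 3, 10, 2, 1]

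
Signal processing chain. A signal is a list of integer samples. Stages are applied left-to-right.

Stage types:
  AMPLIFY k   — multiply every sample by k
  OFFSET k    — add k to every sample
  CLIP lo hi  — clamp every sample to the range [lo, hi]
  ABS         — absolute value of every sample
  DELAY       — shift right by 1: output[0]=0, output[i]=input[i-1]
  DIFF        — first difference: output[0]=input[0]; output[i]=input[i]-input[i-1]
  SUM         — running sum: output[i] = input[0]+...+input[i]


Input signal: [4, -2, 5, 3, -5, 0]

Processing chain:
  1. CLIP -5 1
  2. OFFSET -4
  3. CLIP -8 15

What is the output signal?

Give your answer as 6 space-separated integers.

Answer: -3 -6 -3 -3 -8 -4

Derivation:
Input: [4, -2, 5, 3, -5, 0]
Stage 1 (CLIP -5 1): clip(4,-5,1)=1, clip(-2,-5,1)=-2, clip(5,-5,1)=1, clip(3,-5,1)=1, clip(-5,-5,1)=-5, clip(0,-5,1)=0 -> [1, -2, 1, 1, -5, 0]
Stage 2 (OFFSET -4): 1+-4=-3, -2+-4=-6, 1+-4=-3, 1+-4=-3, -5+-4=-9, 0+-4=-4 -> [-3, -6, -3, -3, -9, -4]
Stage 3 (CLIP -8 15): clip(-3,-8,15)=-3, clip(-6,-8,15)=-6, clip(-3,-8,15)=-3, clip(-3,-8,15)=-3, clip(-9,-8,15)=-8, clip(-4,-8,15)=-4 -> [-3, -6, -3, -3, -8, -4]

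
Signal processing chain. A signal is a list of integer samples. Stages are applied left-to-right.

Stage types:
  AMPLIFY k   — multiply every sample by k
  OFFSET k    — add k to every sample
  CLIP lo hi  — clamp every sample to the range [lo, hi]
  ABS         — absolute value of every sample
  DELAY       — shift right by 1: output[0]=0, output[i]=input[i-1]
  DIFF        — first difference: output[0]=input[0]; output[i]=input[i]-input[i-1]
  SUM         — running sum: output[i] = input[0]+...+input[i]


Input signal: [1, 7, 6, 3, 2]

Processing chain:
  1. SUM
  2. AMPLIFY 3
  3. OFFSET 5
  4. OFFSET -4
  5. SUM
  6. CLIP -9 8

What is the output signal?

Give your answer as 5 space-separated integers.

Answer: 4 8 8 8 8

Derivation:
Input: [1, 7, 6, 3, 2]
Stage 1 (SUM): sum[0..0]=1, sum[0..1]=8, sum[0..2]=14, sum[0..3]=17, sum[0..4]=19 -> [1, 8, 14, 17, 19]
Stage 2 (AMPLIFY 3): 1*3=3, 8*3=24, 14*3=42, 17*3=51, 19*3=57 -> [3, 24, 42, 51, 57]
Stage 3 (OFFSET 5): 3+5=8, 24+5=29, 42+5=47, 51+5=56, 57+5=62 -> [8, 29, 47, 56, 62]
Stage 4 (OFFSET -4): 8+-4=4, 29+-4=25, 47+-4=43, 56+-4=52, 62+-4=58 -> [4, 25, 43, 52, 58]
Stage 5 (SUM): sum[0..0]=4, sum[0..1]=29, sum[0..2]=72, sum[0..3]=124, sum[0..4]=182 -> [4, 29, 72, 124, 182]
Stage 6 (CLIP -9 8): clip(4,-9,8)=4, clip(29,-9,8)=8, clip(72,-9,8)=8, clip(124,-9,8)=8, clip(182,-9,8)=8 -> [4, 8, 8, 8, 8]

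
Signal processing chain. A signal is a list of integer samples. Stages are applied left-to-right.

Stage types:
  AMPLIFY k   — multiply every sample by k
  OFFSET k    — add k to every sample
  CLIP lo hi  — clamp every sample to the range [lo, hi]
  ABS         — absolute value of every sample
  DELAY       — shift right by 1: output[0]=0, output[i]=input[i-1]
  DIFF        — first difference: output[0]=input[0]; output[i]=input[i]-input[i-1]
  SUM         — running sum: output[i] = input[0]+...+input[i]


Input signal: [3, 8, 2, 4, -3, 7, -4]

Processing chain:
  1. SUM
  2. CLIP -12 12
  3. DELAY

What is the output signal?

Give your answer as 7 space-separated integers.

Answer: 0 3 11 12 12 12 12

Derivation:
Input: [3, 8, 2, 4, -3, 7, -4]
Stage 1 (SUM): sum[0..0]=3, sum[0..1]=11, sum[0..2]=13, sum[0..3]=17, sum[0..4]=14, sum[0..5]=21, sum[0..6]=17 -> [3, 11, 13, 17, 14, 21, 17]
Stage 2 (CLIP -12 12): clip(3,-12,12)=3, clip(11,-12,12)=11, clip(13,-12,12)=12, clip(17,-12,12)=12, clip(14,-12,12)=12, clip(21,-12,12)=12, clip(17,-12,12)=12 -> [3, 11, 12, 12, 12, 12, 12]
Stage 3 (DELAY): [0, 3, 11, 12, 12, 12, 12] = [0, 3, 11, 12, 12, 12, 12] -> [0, 3, 11, 12, 12, 12, 12]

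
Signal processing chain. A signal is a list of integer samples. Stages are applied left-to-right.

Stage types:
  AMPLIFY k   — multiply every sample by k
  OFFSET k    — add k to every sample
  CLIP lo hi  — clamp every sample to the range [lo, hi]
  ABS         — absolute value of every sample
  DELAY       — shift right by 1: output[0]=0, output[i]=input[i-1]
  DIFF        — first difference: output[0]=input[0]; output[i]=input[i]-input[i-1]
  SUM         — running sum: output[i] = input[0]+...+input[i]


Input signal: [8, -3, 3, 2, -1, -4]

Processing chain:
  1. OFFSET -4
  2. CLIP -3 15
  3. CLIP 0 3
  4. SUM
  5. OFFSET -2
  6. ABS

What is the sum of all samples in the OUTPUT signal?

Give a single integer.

Answer: 6

Derivation:
Input: [8, -3, 3, 2, -1, -4]
Stage 1 (OFFSET -4): 8+-4=4, -3+-4=-7, 3+-4=-1, 2+-4=-2, -1+-4=-5, -4+-4=-8 -> [4, -7, -1, -2, -5, -8]
Stage 2 (CLIP -3 15): clip(4,-3,15)=4, clip(-7,-3,15)=-3, clip(-1,-3,15)=-1, clip(-2,-3,15)=-2, clip(-5,-3,15)=-3, clip(-8,-3,15)=-3 -> [4, -3, -1, -2, -3, -3]
Stage 3 (CLIP 0 3): clip(4,0,3)=3, clip(-3,0,3)=0, clip(-1,0,3)=0, clip(-2,0,3)=0, clip(-3,0,3)=0, clip(-3,0,3)=0 -> [3, 0, 0, 0, 0, 0]
Stage 4 (SUM): sum[0..0]=3, sum[0..1]=3, sum[0..2]=3, sum[0..3]=3, sum[0..4]=3, sum[0..5]=3 -> [3, 3, 3, 3, 3, 3]
Stage 5 (OFFSET -2): 3+-2=1, 3+-2=1, 3+-2=1, 3+-2=1, 3+-2=1, 3+-2=1 -> [1, 1, 1, 1, 1, 1]
Stage 6 (ABS): |1|=1, |1|=1, |1|=1, |1|=1, |1|=1, |1|=1 -> [1, 1, 1, 1, 1, 1]
Output sum: 6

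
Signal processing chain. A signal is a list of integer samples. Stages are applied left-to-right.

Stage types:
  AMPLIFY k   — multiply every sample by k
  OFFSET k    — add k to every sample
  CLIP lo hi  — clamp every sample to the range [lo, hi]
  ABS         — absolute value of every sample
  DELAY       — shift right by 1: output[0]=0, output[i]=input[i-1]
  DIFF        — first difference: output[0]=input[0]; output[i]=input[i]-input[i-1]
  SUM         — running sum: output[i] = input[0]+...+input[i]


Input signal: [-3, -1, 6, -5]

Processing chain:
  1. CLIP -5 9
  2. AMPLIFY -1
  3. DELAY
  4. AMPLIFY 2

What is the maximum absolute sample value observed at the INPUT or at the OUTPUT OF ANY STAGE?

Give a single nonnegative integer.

Answer: 12

Derivation:
Input: [-3, -1, 6, -5] (max |s|=6)
Stage 1 (CLIP -5 9): clip(-3,-5,9)=-3, clip(-1,-5,9)=-1, clip(6,-5,9)=6, clip(-5,-5,9)=-5 -> [-3, -1, 6, -5] (max |s|=6)
Stage 2 (AMPLIFY -1): -3*-1=3, -1*-1=1, 6*-1=-6, -5*-1=5 -> [3, 1, -6, 5] (max |s|=6)
Stage 3 (DELAY): [0, 3, 1, -6] = [0, 3, 1, -6] -> [0, 3, 1, -6] (max |s|=6)
Stage 4 (AMPLIFY 2): 0*2=0, 3*2=6, 1*2=2, -6*2=-12 -> [0, 6, 2, -12] (max |s|=12)
Overall max amplitude: 12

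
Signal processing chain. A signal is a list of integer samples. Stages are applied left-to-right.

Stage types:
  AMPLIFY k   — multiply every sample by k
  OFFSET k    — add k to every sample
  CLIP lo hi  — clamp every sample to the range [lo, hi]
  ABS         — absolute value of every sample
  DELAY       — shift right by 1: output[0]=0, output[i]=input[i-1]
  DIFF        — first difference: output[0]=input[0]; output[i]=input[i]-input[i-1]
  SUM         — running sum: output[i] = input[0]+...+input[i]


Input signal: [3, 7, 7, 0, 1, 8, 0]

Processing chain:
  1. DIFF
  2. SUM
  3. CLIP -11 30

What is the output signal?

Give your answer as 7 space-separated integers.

Answer: 3 7 7 0 1 8 0

Derivation:
Input: [3, 7, 7, 0, 1, 8, 0]
Stage 1 (DIFF): s[0]=3, 7-3=4, 7-7=0, 0-7=-7, 1-0=1, 8-1=7, 0-8=-8 -> [3, 4, 0, -7, 1, 7, -8]
Stage 2 (SUM): sum[0..0]=3, sum[0..1]=7, sum[0..2]=7, sum[0..3]=0, sum[0..4]=1, sum[0..5]=8, sum[0..6]=0 -> [3, 7, 7, 0, 1, 8, 0]
Stage 3 (CLIP -11 30): clip(3,-11,30)=3, clip(7,-11,30)=7, clip(7,-11,30)=7, clip(0,-11,30)=0, clip(1,-11,30)=1, clip(8,-11,30)=8, clip(0,-11,30)=0 -> [3, 7, 7, 0, 1, 8, 0]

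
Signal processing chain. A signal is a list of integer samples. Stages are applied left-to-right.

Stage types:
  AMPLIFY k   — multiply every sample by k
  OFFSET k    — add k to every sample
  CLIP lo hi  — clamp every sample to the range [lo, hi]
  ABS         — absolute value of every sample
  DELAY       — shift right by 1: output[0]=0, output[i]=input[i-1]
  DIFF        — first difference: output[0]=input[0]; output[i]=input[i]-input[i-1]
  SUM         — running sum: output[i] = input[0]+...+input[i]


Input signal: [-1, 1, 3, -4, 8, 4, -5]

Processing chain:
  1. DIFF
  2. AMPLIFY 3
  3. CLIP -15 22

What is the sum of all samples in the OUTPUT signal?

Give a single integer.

Answer: -11

Derivation:
Input: [-1, 1, 3, -4, 8, 4, -5]
Stage 1 (DIFF): s[0]=-1, 1--1=2, 3-1=2, -4-3=-7, 8--4=12, 4-8=-4, -5-4=-9 -> [-1, 2, 2, -7, 12, -4, -9]
Stage 2 (AMPLIFY 3): -1*3=-3, 2*3=6, 2*3=6, -7*3=-21, 12*3=36, -4*3=-12, -9*3=-27 -> [-3, 6, 6, -21, 36, -12, -27]
Stage 3 (CLIP -15 22): clip(-3,-15,22)=-3, clip(6,-15,22)=6, clip(6,-15,22)=6, clip(-21,-15,22)=-15, clip(36,-15,22)=22, clip(-12,-15,22)=-12, clip(-27,-15,22)=-15 -> [-3, 6, 6, -15, 22, -12, -15]
Output sum: -11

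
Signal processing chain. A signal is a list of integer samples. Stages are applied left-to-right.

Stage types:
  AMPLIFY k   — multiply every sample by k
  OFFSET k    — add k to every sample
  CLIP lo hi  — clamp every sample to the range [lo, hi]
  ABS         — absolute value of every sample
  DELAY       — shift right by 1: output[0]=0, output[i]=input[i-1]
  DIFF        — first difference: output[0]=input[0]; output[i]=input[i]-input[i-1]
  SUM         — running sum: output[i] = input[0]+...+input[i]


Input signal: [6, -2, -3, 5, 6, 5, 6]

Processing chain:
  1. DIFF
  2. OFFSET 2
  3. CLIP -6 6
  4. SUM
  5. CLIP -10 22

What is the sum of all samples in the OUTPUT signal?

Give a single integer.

Answer: 49

Derivation:
Input: [6, -2, -3, 5, 6, 5, 6]
Stage 1 (DIFF): s[0]=6, -2-6=-8, -3--2=-1, 5--3=8, 6-5=1, 5-6=-1, 6-5=1 -> [6, -8, -1, 8, 1, -1, 1]
Stage 2 (OFFSET 2): 6+2=8, -8+2=-6, -1+2=1, 8+2=10, 1+2=3, -1+2=1, 1+2=3 -> [8, -6, 1, 10, 3, 1, 3]
Stage 3 (CLIP -6 6): clip(8,-6,6)=6, clip(-6,-6,6)=-6, clip(1,-6,6)=1, clip(10,-6,6)=6, clip(3,-6,6)=3, clip(1,-6,6)=1, clip(3,-6,6)=3 -> [6, -6, 1, 6, 3, 1, 3]
Stage 4 (SUM): sum[0..0]=6, sum[0..1]=0, sum[0..2]=1, sum[0..3]=7, sum[0..4]=10, sum[0..5]=11, sum[0..6]=14 -> [6, 0, 1, 7, 10, 11, 14]
Stage 5 (CLIP -10 22): clip(6,-10,22)=6, clip(0,-10,22)=0, clip(1,-10,22)=1, clip(7,-10,22)=7, clip(10,-10,22)=10, clip(11,-10,22)=11, clip(14,-10,22)=14 -> [6, 0, 1, 7, 10, 11, 14]
Output sum: 49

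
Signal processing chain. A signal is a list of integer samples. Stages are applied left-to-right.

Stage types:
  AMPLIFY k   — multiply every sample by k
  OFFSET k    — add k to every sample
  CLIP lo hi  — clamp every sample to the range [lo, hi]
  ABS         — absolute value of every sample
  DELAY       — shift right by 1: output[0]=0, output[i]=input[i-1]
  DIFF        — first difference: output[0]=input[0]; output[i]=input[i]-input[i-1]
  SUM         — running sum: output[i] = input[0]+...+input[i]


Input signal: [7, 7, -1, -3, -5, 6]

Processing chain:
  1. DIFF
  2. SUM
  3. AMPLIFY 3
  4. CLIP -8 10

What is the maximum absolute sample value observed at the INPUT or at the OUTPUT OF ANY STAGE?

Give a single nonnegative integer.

Answer: 21

Derivation:
Input: [7, 7, -1, -3, -5, 6] (max |s|=7)
Stage 1 (DIFF): s[0]=7, 7-7=0, -1-7=-8, -3--1=-2, -5--3=-2, 6--5=11 -> [7, 0, -8, -2, -2, 11] (max |s|=11)
Stage 2 (SUM): sum[0..0]=7, sum[0..1]=7, sum[0..2]=-1, sum[0..3]=-3, sum[0..4]=-5, sum[0..5]=6 -> [7, 7, -1, -3, -5, 6] (max |s|=7)
Stage 3 (AMPLIFY 3): 7*3=21, 7*3=21, -1*3=-3, -3*3=-9, -5*3=-15, 6*3=18 -> [21, 21, -3, -9, -15, 18] (max |s|=21)
Stage 4 (CLIP -8 10): clip(21,-8,10)=10, clip(21,-8,10)=10, clip(-3,-8,10)=-3, clip(-9,-8,10)=-8, clip(-15,-8,10)=-8, clip(18,-8,10)=10 -> [10, 10, -3, -8, -8, 10] (max |s|=10)
Overall max amplitude: 21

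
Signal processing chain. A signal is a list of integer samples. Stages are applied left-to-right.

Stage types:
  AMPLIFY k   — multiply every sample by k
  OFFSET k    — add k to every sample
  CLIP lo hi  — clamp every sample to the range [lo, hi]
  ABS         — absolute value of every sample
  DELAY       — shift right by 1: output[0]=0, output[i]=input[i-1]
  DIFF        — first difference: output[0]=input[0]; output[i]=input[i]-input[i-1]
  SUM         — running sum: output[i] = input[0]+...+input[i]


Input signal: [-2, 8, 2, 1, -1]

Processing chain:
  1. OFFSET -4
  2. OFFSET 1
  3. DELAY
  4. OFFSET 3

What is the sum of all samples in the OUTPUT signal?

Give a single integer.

Answer: 12

Derivation:
Input: [-2, 8, 2, 1, -1]
Stage 1 (OFFSET -4): -2+-4=-6, 8+-4=4, 2+-4=-2, 1+-4=-3, -1+-4=-5 -> [-6, 4, -2, -3, -5]
Stage 2 (OFFSET 1): -6+1=-5, 4+1=5, -2+1=-1, -3+1=-2, -5+1=-4 -> [-5, 5, -1, -2, -4]
Stage 3 (DELAY): [0, -5, 5, -1, -2] = [0, -5, 5, -1, -2] -> [0, -5, 5, -1, -2]
Stage 4 (OFFSET 3): 0+3=3, -5+3=-2, 5+3=8, -1+3=2, -2+3=1 -> [3, -2, 8, 2, 1]
Output sum: 12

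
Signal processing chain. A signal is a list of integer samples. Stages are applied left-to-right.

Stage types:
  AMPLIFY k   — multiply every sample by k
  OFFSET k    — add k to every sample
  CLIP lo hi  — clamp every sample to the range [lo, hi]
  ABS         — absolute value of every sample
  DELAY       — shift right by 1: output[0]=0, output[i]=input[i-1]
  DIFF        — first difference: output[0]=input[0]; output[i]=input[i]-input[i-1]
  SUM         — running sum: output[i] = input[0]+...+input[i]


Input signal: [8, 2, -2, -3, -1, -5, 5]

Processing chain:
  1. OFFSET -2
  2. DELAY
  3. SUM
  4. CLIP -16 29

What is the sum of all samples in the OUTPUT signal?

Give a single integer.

Input: [8, 2, -2, -3, -1, -5, 5]
Stage 1 (OFFSET -2): 8+-2=6, 2+-2=0, -2+-2=-4, -3+-2=-5, -1+-2=-3, -5+-2=-7, 5+-2=3 -> [6, 0, -4, -5, -3, -7, 3]
Stage 2 (DELAY): [0, 6, 0, -4, -5, -3, -7] = [0, 6, 0, -4, -5, -3, -7] -> [0, 6, 0, -4, -5, -3, -7]
Stage 3 (SUM): sum[0..0]=0, sum[0..1]=6, sum[0..2]=6, sum[0..3]=2, sum[0..4]=-3, sum[0..5]=-6, sum[0..6]=-13 -> [0, 6, 6, 2, -3, -6, -13]
Stage 4 (CLIP -16 29): clip(0,-16,29)=0, clip(6,-16,29)=6, clip(6,-16,29)=6, clip(2,-16,29)=2, clip(-3,-16,29)=-3, clip(-6,-16,29)=-6, clip(-13,-16,29)=-13 -> [0, 6, 6, 2, -3, -6, -13]
Output sum: -8

Answer: -8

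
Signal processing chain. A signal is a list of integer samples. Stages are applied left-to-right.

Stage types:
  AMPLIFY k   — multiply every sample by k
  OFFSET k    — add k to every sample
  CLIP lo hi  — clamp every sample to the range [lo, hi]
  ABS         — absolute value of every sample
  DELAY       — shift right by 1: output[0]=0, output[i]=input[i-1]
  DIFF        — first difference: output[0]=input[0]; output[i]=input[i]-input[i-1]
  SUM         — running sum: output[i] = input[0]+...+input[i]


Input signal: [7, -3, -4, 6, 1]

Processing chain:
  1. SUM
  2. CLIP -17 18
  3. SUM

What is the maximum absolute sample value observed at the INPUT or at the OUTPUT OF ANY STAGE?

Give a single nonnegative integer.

Input: [7, -3, -4, 6, 1] (max |s|=7)
Stage 1 (SUM): sum[0..0]=7, sum[0..1]=4, sum[0..2]=0, sum[0..3]=6, sum[0..4]=7 -> [7, 4, 0, 6, 7] (max |s|=7)
Stage 2 (CLIP -17 18): clip(7,-17,18)=7, clip(4,-17,18)=4, clip(0,-17,18)=0, clip(6,-17,18)=6, clip(7,-17,18)=7 -> [7, 4, 0, 6, 7] (max |s|=7)
Stage 3 (SUM): sum[0..0]=7, sum[0..1]=11, sum[0..2]=11, sum[0..3]=17, sum[0..4]=24 -> [7, 11, 11, 17, 24] (max |s|=24)
Overall max amplitude: 24

Answer: 24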